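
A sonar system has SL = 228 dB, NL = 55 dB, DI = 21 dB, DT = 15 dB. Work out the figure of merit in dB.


FOM = SL - NL + DI - DT = 228 - 55 + 21 - 15 = 179

179 dB


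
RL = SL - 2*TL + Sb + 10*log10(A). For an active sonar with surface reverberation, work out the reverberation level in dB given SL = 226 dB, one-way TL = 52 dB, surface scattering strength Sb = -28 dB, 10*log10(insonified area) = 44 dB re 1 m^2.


RL = SL - 2*TL + Sb + 10*log10(A) = 226 - 2*52 + (-28) + 44 = 138

138 dB


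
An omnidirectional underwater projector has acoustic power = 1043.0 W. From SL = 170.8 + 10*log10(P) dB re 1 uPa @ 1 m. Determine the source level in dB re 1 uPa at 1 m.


SL = 170.8 + 10*log10(1043.0) = 170.8 + 30.18 = 200.98

200.98 dB


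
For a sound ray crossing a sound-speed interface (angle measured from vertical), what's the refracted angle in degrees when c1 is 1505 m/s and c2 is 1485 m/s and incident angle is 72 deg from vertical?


sin(theta2) = (c2/c1)*sin(theta1) = (1485/1505)*sin(72 deg) = 0.93842
theta2 = arcsin(0.93842) = 69.79

69.79 deg


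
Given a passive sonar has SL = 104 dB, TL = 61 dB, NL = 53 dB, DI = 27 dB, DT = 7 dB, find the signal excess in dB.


SE = SL - TL - NL + DI - DT = 104 - 61 - 53 + 27 - 7 = 10

10 dB


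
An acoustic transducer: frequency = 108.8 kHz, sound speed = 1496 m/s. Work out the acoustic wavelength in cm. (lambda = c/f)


1.38 cm


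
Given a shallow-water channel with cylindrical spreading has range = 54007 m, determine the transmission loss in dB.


47.32 dB


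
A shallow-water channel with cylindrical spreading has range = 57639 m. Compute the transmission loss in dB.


47.61 dB


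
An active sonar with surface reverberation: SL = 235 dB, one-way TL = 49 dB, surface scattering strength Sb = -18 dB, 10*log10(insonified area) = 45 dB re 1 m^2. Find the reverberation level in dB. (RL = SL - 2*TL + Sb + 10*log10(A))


164 dB


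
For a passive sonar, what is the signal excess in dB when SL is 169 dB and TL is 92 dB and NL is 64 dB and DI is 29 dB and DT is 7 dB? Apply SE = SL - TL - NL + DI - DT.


SE = SL - TL - NL + DI - DT = 169 - 92 - 64 + 29 - 7 = 35

35 dB


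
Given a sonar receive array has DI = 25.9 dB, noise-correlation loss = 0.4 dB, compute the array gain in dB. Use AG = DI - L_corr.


AG = DI - L_corr = 25.9 - 0.4 = 25.5

25.5 dB


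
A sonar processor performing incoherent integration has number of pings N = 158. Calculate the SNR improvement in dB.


10.99 dB


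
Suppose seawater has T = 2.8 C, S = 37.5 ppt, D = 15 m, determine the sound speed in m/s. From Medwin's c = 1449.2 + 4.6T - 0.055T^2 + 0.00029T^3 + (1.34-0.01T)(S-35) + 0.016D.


c = 1449.2 + 4.6*2.8 - 0.055*2.8^2 + 0.00029*2.8^3 + (1.34 - 0.01*2.8)*(37.5 - 35) + 0.016*15 = 1465.18

1465.18 m/s


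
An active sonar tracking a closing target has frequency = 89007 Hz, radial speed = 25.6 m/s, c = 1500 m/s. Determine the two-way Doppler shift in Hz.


3038.11 Hz


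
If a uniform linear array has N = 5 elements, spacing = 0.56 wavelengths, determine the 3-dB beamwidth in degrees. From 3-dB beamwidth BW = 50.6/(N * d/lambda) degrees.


BW = 50.6 / (5 * 0.56) = 50.6 / 2.8 = 18.07

18.07 deg


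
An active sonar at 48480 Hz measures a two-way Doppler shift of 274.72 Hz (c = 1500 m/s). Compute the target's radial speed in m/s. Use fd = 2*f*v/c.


4.25 m/s


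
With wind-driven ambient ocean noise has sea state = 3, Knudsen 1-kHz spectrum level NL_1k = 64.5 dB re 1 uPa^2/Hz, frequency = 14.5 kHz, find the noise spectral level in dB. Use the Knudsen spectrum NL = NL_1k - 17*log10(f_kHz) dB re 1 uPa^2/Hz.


NL = NL_1k - 17*log10(f_kHz) = 64.5 - 17*log10(14.5) = 64.5 - (19.74) = 44.76

44.76 dB


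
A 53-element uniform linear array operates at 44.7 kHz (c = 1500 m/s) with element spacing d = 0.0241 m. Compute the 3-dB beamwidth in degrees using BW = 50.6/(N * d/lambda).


Step 1: lambda = 1500/44700 = 0.03356 m
Step 2: d/lambda = 0.0241/0.03356 = 0.7181
Step 3: BW = 50.6/(N * d/lambda) = 50.6/(53 * 0.7181) = 1.33

1.33 deg


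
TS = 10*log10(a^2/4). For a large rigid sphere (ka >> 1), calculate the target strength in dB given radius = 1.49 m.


-2.56 dB


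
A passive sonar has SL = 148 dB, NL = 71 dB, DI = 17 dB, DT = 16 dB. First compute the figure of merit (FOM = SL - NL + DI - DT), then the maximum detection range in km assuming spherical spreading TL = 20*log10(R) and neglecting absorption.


Step 1: FOM = SL - NL + DI - DT = 148 - 71 + 17 - 16 = 78 dB
Step 2: at max range FOM = TL = 20*log10(R), so R = 10^(78/20) = 7943.28 m = 7.94 km

7.94 km


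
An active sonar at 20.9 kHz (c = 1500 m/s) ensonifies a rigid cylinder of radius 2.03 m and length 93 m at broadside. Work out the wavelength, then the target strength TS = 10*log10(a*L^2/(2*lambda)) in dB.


Step 1: lambda = c/f = 1500/20900 = 0.07177 m
Step 2: TS = 10*log10(a*L^2/(2*lambda)) = 10*log10(2.03*93^2/(2*0.07177)) = 50.87

50.87 dB


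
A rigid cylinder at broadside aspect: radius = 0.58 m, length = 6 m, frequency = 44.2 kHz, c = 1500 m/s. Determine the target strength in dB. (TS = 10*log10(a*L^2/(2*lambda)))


lambda = 1500/44200 = 0.03394 m
TS = 10*log10(0.58*6^2/(2*0.03394)) = 24.88

24.88 dB


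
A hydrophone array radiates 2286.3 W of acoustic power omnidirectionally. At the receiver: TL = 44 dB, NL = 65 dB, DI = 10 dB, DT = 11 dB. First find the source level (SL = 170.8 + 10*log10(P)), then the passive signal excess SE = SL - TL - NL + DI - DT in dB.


Step 1: SL = 170.8 + 10*log10(2286.3) = 204.39 dB
Step 2: SE = SL - TL - NL + DI - DT = 204.39 - 44 - 65 + 10 - 11 = 94.39

94.39 dB


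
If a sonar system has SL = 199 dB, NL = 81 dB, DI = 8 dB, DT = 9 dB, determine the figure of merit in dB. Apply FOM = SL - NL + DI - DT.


FOM = SL - NL + DI - DT = 199 - 81 + 8 - 9 = 117

117 dB


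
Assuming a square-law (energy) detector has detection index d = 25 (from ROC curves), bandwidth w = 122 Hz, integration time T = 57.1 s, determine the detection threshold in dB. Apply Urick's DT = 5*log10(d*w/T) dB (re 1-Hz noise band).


DT = 5*log10(d*w/T) = 5*log10(25 * 122 / 57.1) = 5*log10(53.42) = 8.64

8.64 dB


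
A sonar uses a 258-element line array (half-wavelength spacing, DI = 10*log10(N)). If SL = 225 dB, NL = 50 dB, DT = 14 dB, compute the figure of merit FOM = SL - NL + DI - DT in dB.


Step 1: DI = 10*log10(258) = 24.12 dB
Step 2: FOM = SL - NL + DI - DT = 225 - 50 + 24.12 - 14 = 185.12

185.12 dB


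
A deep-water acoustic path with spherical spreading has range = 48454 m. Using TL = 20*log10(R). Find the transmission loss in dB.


TL = 20*log10(48454) = 93.71

93.71 dB


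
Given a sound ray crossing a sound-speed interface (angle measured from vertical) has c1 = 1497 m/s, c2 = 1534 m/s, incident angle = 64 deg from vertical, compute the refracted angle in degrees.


sin(theta2) = (c2/c1)*sin(theta1) = (1534/1497)*sin(64 deg) = 0.92101
theta2 = arcsin(0.92101) = 67.07

67.07 deg


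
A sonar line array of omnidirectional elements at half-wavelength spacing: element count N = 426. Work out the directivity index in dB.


26.29 dB


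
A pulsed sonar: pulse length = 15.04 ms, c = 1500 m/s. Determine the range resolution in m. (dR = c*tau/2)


dR = c*tau/2 = 1500 * 15.04e-3 / 2 = 11.28

11.28 m


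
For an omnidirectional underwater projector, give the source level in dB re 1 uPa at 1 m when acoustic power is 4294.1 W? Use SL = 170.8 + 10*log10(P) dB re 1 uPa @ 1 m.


SL = 170.8 + 10*log10(4294.1) = 170.8 + 36.33 = 207.13

207.13 dB


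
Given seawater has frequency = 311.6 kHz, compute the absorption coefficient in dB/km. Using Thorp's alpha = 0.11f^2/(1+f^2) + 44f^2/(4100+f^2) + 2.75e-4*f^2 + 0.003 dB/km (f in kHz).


f^2 = 97094.56
alpha = 0.11*97094.56/(1+97094.56) + 44*97094.56/(4100+97094.56) + 2.75e-4*97094.56 + 0.003 = 69.031

69.031 dB/km


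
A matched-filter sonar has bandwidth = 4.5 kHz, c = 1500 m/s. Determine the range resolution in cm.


dR = c/(2*BW) = 1500 / (2 * 4.5e3) = 0.1667 m = 16.67 cm

16.67 cm


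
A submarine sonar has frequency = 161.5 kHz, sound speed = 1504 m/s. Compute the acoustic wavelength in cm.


lambda = c/f = 1504 / 161500 = 0.0093 m = 0.93 cm

0.93 cm


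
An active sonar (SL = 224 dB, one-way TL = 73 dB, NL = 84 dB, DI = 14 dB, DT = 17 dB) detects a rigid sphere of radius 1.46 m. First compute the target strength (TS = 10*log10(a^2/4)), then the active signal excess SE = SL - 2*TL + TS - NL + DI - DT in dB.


Step 1: TS = 10*log10(1.46^2/4) = -2.73 dB
Step 2: SE = SL - 2*TL + TS - NL + DI - DT = 224 - 2*73 + (-2.73) - 84 + 14 - 17 = -11.73

-11.73 dB


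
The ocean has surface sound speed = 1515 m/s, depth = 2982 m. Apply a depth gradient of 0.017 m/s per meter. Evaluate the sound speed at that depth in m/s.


c = 1515 + 0.017 * 2982 = 1565.694

1565.694 m/s


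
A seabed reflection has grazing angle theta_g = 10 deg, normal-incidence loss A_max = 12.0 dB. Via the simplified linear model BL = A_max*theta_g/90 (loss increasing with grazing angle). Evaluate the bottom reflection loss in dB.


BL = A_max * theta_g / 90 = 12.0 * 10 / 90 = 1.33

1.33 dB


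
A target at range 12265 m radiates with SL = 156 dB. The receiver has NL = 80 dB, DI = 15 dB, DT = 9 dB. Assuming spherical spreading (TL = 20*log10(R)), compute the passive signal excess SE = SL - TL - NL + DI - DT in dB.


Step 1: TL = 20*log10(12265) = 81.77 dB
Step 2: SE = 156 - 81.77 - 80 + 15 - 9 = 0.23

0.23 dB


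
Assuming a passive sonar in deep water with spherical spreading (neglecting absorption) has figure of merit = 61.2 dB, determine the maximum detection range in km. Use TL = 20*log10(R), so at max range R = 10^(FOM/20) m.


1.15 km


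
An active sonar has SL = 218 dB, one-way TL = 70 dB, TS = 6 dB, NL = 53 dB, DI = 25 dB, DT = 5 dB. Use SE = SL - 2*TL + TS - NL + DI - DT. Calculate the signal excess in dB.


51 dB


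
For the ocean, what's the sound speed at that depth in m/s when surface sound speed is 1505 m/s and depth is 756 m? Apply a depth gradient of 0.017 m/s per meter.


1517.852 m/s


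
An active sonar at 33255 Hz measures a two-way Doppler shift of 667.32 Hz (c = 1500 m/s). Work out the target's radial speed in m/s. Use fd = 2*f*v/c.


From fd = 2*f*v/c, v = c*fd/(2*f) = 1500 * 667.32 / (2*33255) = 15.05

15.05 m/s


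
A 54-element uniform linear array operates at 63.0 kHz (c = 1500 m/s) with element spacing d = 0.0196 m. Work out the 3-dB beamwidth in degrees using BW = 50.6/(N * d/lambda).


Step 1: lambda = 1500/63000 = 0.02381 m
Step 2: d/lambda = 0.0196/0.02381 = 0.8232
Step 3: BW = 50.6/(N * d/lambda) = 50.6/(54 * 0.8232) = 1.14

1.14 deg


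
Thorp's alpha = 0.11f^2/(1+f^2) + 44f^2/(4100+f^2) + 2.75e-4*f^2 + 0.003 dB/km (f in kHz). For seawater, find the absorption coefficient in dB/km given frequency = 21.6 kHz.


4.736 dB/km


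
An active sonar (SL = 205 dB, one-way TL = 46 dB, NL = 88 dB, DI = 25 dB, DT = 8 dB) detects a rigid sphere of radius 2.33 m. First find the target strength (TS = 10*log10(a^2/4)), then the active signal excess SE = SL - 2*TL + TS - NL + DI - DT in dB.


Step 1: TS = 10*log10(2.33^2/4) = 1.33 dB
Step 2: SE = SL - 2*TL + TS - NL + DI - DT = 205 - 2*46 + (1.33) - 88 + 25 - 8 = 43.33

43.33 dB


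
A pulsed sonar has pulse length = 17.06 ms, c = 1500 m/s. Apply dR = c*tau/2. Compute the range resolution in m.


12.795 m


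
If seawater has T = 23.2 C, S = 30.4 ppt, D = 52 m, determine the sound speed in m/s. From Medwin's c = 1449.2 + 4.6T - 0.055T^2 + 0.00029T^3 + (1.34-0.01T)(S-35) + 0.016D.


c = 1449.2 + 4.6*23.2 - 0.055*23.2^2 + 0.00029*23.2^3 + (1.34 - 0.01*23.2)*(30.4 - 35) + 0.016*52 = 1525.67

1525.67 m/s


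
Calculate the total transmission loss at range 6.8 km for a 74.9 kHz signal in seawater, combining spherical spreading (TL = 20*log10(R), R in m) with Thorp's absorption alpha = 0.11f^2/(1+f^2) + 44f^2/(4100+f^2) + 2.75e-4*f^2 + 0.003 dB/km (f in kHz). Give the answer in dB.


Step 1 (Thorp): alpha = 0.11*5610.01/(1+5610.01) + 44*5610.01/(4100+5610.01) + 2.75e-4*5610.01 + 0.003 = 27.077 dB/km
Step 2: TL_spread = 20*log10(6800) = 76.65 dB
Step 3: TL_abs = alpha*R = 27.077 * 6.8 = 184.12 dB
Step 4: TL_total = 76.65 + 184.12 = 260.77

260.77 dB


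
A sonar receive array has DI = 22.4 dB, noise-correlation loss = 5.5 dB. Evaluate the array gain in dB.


AG = DI - L_corr = 22.4 - 5.5 = 16.9

16.9 dB


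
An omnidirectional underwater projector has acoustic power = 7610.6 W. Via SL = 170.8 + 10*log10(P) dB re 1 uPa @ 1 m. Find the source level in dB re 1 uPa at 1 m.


209.61 dB


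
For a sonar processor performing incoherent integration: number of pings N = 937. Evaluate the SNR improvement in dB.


Gain = 5*log10(937) = 14.86

14.86 dB


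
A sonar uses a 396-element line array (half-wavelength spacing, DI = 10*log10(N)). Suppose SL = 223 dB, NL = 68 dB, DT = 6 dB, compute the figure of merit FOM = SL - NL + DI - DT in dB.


174.98 dB


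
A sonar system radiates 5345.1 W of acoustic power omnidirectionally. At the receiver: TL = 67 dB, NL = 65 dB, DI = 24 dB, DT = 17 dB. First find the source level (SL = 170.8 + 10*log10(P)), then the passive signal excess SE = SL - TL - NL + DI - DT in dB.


Step 1: SL = 170.8 + 10*log10(5345.1) = 208.08 dB
Step 2: SE = SL - TL - NL + DI - DT = 208.08 - 67 - 65 + 24 - 17 = 83.08

83.08 dB


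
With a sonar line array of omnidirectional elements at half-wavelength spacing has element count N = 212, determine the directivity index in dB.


23.26 dB


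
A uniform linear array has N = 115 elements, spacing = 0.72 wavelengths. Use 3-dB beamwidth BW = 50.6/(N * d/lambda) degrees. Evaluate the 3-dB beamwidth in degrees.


BW = 50.6 / (115 * 0.72) = 50.6 / 82.8 = 0.61

0.61 deg


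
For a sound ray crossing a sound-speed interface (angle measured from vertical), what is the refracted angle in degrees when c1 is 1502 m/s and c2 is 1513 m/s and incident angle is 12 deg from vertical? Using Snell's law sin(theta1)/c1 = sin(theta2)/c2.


sin(theta2) = (c2/c1)*sin(theta1) = (1513/1502)*sin(12 deg) = 0.20943
theta2 = arcsin(0.20943) = 12.09

12.09 deg


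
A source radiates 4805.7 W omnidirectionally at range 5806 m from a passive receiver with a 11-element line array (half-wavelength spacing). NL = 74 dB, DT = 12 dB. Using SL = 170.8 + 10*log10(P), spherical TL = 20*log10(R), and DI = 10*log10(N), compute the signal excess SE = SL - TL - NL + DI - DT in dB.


56.75 dB


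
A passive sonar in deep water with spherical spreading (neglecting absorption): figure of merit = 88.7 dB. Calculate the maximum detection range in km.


27.23 km


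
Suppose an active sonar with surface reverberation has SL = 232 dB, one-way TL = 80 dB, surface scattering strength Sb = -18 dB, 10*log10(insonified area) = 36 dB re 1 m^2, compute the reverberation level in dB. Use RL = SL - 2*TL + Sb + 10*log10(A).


90 dB


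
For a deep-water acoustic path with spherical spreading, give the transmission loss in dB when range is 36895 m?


91.34 dB


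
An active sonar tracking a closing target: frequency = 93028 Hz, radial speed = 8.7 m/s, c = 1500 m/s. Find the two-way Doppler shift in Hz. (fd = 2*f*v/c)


fd = 2*f*v/c = 2 * 93028 * 8.7 / 1500 = 1079.12

1079.12 Hz


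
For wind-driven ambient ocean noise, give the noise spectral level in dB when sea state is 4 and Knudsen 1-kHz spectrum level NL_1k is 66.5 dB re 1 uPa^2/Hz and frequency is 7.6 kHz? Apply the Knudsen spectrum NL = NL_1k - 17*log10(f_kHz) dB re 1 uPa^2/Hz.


NL = NL_1k - 17*log10(f_kHz) = 66.5 - 17*log10(7.6) = 66.5 - (14.97) = 51.53

51.53 dB


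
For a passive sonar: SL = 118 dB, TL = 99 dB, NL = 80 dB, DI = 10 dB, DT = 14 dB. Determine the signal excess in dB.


-65 dB


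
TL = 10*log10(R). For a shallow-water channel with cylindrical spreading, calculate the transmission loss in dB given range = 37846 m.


45.78 dB


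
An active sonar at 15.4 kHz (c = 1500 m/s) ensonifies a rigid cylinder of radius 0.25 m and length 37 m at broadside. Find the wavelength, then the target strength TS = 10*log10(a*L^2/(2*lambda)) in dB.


Step 1: lambda = c/f = 1500/15400 = 0.0974 m
Step 2: TS = 10*log10(a*L^2/(2*lambda)) = 10*log10(0.25*37^2/(2*0.0974)) = 32.45

32.45 dB


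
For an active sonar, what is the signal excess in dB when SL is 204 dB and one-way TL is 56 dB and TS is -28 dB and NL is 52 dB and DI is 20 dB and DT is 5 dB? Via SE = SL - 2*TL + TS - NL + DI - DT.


27 dB


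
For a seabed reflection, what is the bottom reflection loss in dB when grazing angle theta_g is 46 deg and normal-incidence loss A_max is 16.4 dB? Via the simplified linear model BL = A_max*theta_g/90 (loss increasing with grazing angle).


BL = A_max * theta_g / 90 = 16.4 * 46 / 90 = 8.38

8.38 dB


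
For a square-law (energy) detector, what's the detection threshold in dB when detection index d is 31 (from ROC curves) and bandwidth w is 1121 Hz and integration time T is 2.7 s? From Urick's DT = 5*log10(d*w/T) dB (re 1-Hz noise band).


DT = 5*log10(d*w/T) = 5*log10(31 * 1121 / 2.7) = 5*log10(12870.74) = 20.55

20.55 dB


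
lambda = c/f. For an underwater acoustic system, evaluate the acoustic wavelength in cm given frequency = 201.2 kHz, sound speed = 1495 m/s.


lambda = c/f = 1495 / 201200 = 0.0074 m = 0.74 cm

0.74 cm


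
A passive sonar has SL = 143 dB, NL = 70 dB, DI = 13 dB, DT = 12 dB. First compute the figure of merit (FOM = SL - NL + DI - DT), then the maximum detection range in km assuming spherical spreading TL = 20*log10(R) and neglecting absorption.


Step 1: FOM = SL - NL + DI - DT = 143 - 70 + 13 - 12 = 74 dB
Step 2: at max range FOM = TL = 20*log10(R), so R = 10^(74/20) = 5011.87 m = 5.01 km

5.01 km


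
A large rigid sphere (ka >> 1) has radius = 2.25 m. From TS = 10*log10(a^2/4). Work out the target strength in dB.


TS = 10*log10(2.25^2 / 4) = 10*log10(1.265625) = 1.02

1.02 dB


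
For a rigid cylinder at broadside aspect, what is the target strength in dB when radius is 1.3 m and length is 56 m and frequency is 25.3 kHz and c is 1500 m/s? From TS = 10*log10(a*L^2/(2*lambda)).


45.36 dB


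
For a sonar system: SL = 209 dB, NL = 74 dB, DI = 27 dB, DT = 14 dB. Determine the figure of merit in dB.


FOM = SL - NL + DI - DT = 209 - 74 + 27 - 14 = 148

148 dB


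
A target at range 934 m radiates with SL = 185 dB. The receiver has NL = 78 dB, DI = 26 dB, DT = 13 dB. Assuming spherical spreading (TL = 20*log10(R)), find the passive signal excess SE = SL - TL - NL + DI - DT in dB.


Step 1: TL = 20*log10(934) = 59.41 dB
Step 2: SE = 185 - 59.41 - 78 + 26 - 13 = 60.59

60.59 dB


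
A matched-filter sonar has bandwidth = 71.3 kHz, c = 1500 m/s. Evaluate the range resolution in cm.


dR = c/(2*BW) = 1500 / (2 * 71.3e3) = 0.0105 m = 1.05 cm

1.05 cm


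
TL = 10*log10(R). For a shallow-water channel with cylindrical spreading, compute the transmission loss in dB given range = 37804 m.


TL = 10*log10(37804) = 45.78

45.78 dB


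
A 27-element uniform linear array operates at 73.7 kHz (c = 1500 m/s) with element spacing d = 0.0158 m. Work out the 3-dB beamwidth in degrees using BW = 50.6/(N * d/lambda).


Step 1: lambda = 1500/73700 = 0.02035 m
Step 2: d/lambda = 0.0158/0.02035 = 0.7764
Step 3: BW = 50.6/(N * d/lambda) = 50.6/(27 * 0.7764) = 2.41

2.41 deg


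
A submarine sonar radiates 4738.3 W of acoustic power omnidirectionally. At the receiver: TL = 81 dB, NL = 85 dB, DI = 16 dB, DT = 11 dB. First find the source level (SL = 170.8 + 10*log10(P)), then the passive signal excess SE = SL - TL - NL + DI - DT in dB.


Step 1: SL = 170.8 + 10*log10(4738.3) = 207.56 dB
Step 2: SE = SL - TL - NL + DI - DT = 207.56 - 81 - 85 + 16 - 11 = 46.56

46.56 dB


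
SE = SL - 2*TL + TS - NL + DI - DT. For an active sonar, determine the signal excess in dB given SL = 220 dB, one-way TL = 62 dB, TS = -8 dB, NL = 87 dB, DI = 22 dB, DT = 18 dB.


5 dB


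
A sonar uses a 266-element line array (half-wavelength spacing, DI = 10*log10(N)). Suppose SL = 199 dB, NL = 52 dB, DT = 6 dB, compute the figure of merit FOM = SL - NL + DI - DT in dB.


Step 1: DI = 10*log10(266) = 24.25 dB
Step 2: FOM = SL - NL + DI - DT = 199 - 52 + 24.25 - 6 = 165.25

165.25 dB


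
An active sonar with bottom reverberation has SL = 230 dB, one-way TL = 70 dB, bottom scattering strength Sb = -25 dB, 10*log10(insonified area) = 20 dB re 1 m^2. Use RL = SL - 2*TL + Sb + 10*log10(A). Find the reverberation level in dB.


RL = SL - 2*TL + Sb + 10*log10(A) = 230 - 2*70 + (-25) + 20 = 85

85 dB


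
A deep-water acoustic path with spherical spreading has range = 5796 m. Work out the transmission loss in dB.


TL = 20*log10(5796) = 75.26

75.26 dB


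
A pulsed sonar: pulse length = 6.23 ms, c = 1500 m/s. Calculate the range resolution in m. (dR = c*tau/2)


dR = c*tau/2 = 1500 * 6.23e-3 / 2 = 4.6725

4.6725 m


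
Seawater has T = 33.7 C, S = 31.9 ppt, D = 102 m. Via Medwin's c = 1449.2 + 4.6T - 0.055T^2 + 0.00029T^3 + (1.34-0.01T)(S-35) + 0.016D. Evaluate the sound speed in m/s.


1551.38 m/s


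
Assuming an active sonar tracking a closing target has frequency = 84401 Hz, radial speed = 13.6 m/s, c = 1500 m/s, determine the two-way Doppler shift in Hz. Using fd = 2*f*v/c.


fd = 2*f*v/c = 2 * 84401 * 13.6 / 1500 = 1530.47

1530.47 Hz


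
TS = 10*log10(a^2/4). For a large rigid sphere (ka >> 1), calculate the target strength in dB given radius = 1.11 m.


TS = 10*log10(1.11^2 / 4) = 10*log10(0.308025) = -5.11

-5.11 dB


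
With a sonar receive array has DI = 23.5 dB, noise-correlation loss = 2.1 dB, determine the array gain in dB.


21.4 dB


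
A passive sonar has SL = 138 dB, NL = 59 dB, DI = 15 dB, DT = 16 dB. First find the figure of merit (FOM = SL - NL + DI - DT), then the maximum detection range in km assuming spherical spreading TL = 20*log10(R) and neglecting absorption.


Step 1: FOM = SL - NL + DI - DT = 138 - 59 + 15 - 16 = 78 dB
Step 2: at max range FOM = TL = 20*log10(R), so R = 10^(78/20) = 7943.28 m = 7.94 km

7.94 km


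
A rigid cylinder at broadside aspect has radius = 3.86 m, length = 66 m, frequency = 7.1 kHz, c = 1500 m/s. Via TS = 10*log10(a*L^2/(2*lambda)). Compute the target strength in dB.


46.0 dB


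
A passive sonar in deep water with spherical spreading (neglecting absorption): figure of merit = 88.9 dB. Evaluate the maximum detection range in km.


At max range FOM = TL, so 20*log10(R) = 88.9
R = 10^(88.9/20) = 27861.21 m = 27.86 km

27.86 km


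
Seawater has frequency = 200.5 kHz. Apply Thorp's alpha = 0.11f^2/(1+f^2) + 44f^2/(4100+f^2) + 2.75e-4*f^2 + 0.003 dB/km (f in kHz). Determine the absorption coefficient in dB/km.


51.096 dB/km


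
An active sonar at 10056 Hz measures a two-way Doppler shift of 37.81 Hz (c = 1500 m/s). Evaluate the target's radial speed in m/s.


From fd = 2*f*v/c, v = c*fd/(2*f) = 1500 * 37.81 / (2*10056) = 2.82

2.82 m/s


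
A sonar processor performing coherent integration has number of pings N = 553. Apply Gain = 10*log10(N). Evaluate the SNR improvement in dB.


27.43 dB


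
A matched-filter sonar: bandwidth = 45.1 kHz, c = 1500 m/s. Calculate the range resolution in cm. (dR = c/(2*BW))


1.66 cm


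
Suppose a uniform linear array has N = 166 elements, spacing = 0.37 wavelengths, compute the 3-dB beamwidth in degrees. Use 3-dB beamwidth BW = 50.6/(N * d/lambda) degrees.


0.82 deg


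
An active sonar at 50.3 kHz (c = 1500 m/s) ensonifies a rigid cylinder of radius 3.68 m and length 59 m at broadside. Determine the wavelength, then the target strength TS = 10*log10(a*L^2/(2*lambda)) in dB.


Step 1: lambda = c/f = 1500/50300 = 0.02982 m
Step 2: TS = 10*log10(a*L^2/(2*lambda)) = 10*log10(3.68*59^2/(2*0.02982)) = 53.32

53.32 dB


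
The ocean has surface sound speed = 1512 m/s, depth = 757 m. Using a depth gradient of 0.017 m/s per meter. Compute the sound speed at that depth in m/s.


c = 1512 + 0.017 * 757 = 1524.869

1524.869 m/s


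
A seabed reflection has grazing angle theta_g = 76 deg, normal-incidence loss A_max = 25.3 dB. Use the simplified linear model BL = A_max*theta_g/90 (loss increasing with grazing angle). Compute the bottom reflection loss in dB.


21.36 dB


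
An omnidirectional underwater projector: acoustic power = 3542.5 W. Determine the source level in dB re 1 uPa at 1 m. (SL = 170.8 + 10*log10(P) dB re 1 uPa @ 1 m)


SL = 170.8 + 10*log10(3542.5) = 170.8 + 35.49 = 206.29

206.29 dB


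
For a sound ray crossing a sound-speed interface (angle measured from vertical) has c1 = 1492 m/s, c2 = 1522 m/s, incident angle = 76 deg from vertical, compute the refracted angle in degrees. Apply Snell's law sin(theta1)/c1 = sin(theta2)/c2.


sin(theta2) = (c2/c1)*sin(theta1) = (1522/1492)*sin(76 deg) = 0.98981
theta2 = arcsin(0.98981) = 81.81

81.81 deg


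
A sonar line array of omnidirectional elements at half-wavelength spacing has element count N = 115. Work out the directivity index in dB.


DI = 10*log10(115) = 20.61

20.61 dB


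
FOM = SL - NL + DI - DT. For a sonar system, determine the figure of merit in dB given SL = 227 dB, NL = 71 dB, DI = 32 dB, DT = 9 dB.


179 dB


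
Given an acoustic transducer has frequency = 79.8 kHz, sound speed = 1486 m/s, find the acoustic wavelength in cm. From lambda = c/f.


lambda = c/f = 1486 / 79800 = 0.0186 m = 1.86 cm

1.86 cm


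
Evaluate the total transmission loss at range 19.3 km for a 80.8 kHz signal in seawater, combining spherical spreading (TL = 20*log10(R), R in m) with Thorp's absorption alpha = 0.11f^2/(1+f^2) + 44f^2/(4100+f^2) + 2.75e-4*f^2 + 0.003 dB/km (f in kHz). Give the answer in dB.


644.16 dB


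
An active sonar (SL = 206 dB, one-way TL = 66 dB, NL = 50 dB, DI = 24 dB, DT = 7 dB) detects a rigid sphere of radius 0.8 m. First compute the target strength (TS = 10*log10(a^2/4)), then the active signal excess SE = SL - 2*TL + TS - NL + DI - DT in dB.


Step 1: TS = 10*log10(0.8^2/4) = -7.96 dB
Step 2: SE = SL - 2*TL + TS - NL + DI - DT = 206 - 2*66 + (-7.96) - 50 + 24 - 7 = 33.04

33.04 dB


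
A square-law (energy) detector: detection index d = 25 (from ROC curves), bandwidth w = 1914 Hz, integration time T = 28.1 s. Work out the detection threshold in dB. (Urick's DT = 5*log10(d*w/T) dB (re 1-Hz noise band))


DT = 5*log10(d*w/T) = 5*log10(25 * 1914 / 28.1) = 5*log10(1702.85) = 16.16

16.16 dB


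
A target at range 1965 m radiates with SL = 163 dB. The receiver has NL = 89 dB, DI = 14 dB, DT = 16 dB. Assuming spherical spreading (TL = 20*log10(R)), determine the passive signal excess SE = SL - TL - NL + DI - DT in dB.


Step 1: TL = 20*log10(1965) = 65.87 dB
Step 2: SE = 163 - 65.87 - 89 + 14 - 16 = 6.13

6.13 dB


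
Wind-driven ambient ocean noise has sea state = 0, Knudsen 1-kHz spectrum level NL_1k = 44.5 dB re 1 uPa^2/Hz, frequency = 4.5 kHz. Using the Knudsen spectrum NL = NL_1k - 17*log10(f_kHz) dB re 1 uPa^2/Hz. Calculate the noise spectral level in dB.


NL = NL_1k - 17*log10(f_kHz) = 44.5 - 17*log10(4.5) = 44.5 - (11.1) = 33.4

33.4 dB


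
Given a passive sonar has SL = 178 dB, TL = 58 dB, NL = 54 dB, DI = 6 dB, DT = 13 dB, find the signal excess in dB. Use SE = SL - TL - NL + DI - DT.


SE = SL - TL - NL + DI - DT = 178 - 58 - 54 + 6 - 13 = 59

59 dB


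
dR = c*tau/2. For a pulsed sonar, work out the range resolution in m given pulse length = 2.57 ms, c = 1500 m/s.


1.9275 m


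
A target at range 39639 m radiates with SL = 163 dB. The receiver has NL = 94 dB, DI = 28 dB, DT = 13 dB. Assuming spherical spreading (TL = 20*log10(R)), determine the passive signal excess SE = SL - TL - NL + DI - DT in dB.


-7.96 dB


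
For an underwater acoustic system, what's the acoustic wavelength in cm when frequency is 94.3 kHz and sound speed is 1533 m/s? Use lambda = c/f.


lambda = c/f = 1533 / 94300 = 0.0163 m = 1.63 cm

1.63 cm


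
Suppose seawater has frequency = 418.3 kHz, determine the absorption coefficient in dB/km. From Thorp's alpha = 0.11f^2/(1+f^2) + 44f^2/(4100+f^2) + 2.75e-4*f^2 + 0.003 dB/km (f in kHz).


f^2 = 174974.89
alpha = 0.11*174974.89/(1+174974.89) + 44*174974.89/(4100+174974.89) + 2.75e-4*174974.89 + 0.003 = 91.224

91.224 dB/km


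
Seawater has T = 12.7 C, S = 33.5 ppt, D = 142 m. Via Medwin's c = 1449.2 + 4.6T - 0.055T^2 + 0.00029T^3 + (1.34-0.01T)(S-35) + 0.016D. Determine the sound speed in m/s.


c = 1449.2 + 4.6*12.7 - 0.055*12.7^2 + 0.00029*12.7^3 + (1.34 - 0.01*12.7)*(33.5 - 35) + 0.016*142 = 1499.8

1499.8 m/s


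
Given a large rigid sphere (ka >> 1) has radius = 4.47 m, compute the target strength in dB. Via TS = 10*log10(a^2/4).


TS = 10*log10(4.47^2 / 4) = 10*log10(4.995225) = 6.99

6.99 dB


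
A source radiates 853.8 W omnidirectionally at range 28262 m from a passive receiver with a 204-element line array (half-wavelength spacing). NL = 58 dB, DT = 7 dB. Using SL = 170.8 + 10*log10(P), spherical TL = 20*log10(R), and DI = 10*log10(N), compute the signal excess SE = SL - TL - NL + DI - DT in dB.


69.19 dB


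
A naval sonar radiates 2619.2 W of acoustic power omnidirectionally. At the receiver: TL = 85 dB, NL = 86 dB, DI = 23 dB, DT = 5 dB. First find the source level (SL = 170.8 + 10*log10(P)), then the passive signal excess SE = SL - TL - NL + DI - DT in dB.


Step 1: SL = 170.8 + 10*log10(2619.2) = 204.98 dB
Step 2: SE = SL - TL - NL + DI - DT = 204.98 - 85 - 86 + 23 - 5 = 51.98

51.98 dB


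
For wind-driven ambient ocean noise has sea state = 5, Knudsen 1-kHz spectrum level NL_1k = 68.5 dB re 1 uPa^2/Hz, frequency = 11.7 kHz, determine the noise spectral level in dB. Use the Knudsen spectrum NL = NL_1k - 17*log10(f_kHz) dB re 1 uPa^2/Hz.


NL = NL_1k - 17*log10(f_kHz) = 68.5 - 17*log10(11.7) = 68.5 - (18.16) = 50.34

50.34 dB


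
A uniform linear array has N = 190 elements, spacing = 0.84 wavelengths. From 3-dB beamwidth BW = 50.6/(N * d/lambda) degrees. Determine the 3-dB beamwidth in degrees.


0.32 deg


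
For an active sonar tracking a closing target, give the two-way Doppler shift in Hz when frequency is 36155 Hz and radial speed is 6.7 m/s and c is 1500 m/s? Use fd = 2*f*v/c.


fd = 2*f*v/c = 2 * 36155 * 6.7 / 1500 = 322.98

322.98 Hz


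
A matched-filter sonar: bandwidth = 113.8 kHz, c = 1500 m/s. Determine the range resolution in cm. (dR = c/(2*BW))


0.66 cm


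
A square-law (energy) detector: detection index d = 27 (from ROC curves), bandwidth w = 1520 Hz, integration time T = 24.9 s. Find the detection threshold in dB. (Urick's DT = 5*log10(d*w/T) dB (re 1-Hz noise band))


DT = 5*log10(d*w/T) = 5*log10(27 * 1520 / 24.9) = 5*log10(1648.19) = 16.09

16.09 dB


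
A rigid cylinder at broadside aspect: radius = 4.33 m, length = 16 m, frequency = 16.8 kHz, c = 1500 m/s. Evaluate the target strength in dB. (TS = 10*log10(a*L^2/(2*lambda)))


37.93 dB


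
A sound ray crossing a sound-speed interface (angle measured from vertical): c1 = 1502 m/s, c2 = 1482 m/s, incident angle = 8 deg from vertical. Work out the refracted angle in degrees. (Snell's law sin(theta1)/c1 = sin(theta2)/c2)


sin(theta2) = (c2/c1)*sin(theta1) = (1482/1502)*sin(8 deg) = 0.13732
theta2 = arcsin(0.13732) = 7.89

7.89 deg


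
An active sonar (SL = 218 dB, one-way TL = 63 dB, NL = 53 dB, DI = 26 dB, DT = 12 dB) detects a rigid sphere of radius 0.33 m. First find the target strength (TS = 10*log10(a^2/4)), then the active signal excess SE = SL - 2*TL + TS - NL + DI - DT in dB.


Step 1: TS = 10*log10(0.33^2/4) = -15.65 dB
Step 2: SE = SL - 2*TL + TS - NL + DI - DT = 218 - 2*63 + (-15.65) - 53 + 26 - 12 = 37.35

37.35 dB


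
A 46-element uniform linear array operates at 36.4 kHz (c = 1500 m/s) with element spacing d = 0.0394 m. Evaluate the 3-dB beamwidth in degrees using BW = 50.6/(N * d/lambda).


Step 1: lambda = 1500/36400 = 0.04121 m
Step 2: d/lambda = 0.0394/0.04121 = 0.9561
Step 3: BW = 50.6/(N * d/lambda) = 50.6/(46 * 0.9561) = 1.15

1.15 deg


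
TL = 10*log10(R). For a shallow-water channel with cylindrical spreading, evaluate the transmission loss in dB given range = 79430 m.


TL = 10*log10(79430) = 49.0

49.0 dB


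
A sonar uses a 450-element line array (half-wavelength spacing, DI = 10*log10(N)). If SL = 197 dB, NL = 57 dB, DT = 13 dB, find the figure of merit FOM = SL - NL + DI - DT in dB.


Step 1: DI = 10*log10(450) = 26.53 dB
Step 2: FOM = SL - NL + DI - DT = 197 - 57 + 26.53 - 13 = 153.53

153.53 dB


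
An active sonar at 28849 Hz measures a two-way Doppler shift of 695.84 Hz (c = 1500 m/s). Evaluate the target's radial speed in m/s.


From fd = 2*f*v/c, v = c*fd/(2*f) = 1500 * 695.84 / (2*28849) = 18.09

18.09 m/s


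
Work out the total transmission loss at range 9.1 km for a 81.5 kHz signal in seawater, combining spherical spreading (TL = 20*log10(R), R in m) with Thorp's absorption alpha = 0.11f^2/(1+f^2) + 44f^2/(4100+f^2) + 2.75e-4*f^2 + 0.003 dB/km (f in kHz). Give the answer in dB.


Step 1 (Thorp): alpha = 0.11*6642.25/(1+6642.25) + 44*6642.25/(4100+6642.25) + 2.75e-4*6642.25 + 0.003 = 29.1461 dB/km
Step 2: TL_spread = 20*log10(9100) = 79.18 dB
Step 3: TL_abs = alpha*R = 29.1461 * 9.1 = 265.23 dB
Step 4: TL_total = 79.18 + 265.23 = 344.41

344.41 dB


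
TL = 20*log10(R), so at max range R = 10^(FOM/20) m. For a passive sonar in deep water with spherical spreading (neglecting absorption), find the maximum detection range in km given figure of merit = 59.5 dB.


0.94 km


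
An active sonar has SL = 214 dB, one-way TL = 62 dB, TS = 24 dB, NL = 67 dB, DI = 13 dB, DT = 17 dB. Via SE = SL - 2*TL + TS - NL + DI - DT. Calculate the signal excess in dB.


43 dB


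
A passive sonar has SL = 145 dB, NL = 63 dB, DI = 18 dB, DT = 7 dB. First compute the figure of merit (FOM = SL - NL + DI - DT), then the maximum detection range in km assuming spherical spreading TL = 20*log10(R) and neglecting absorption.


Step 1: FOM = SL - NL + DI - DT = 145 - 63 + 18 - 7 = 93 dB
Step 2: at max range FOM = TL = 20*log10(R), so R = 10^(93/20) = 44668.36 m = 44.67 km

44.67 km


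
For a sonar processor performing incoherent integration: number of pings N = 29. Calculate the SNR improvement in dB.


Gain = 5*log10(29) = 7.31

7.31 dB


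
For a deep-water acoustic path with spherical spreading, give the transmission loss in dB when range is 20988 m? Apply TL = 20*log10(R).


TL = 20*log10(20988) = 86.44

86.44 dB


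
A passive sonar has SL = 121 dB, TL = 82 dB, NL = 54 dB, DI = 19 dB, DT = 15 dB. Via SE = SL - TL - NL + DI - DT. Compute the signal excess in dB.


SE = SL - TL - NL + DI - DT = 121 - 82 - 54 + 19 - 15 = -11

-11 dB


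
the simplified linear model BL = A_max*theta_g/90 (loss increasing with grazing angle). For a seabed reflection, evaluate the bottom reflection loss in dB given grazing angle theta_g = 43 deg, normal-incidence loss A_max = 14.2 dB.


BL = A_max * theta_g / 90 = 14.2 * 43 / 90 = 6.78

6.78 dB


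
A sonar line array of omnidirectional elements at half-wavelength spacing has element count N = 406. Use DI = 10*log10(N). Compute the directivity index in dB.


26.09 dB


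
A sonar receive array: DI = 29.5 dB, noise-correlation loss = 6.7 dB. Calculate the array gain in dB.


AG = DI - L_corr = 29.5 - 6.7 = 22.8

22.8 dB


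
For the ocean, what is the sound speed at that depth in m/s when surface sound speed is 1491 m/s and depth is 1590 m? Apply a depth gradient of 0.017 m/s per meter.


1518.03 m/s


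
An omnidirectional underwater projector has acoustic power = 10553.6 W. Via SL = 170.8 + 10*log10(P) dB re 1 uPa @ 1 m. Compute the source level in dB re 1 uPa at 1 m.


211.03 dB


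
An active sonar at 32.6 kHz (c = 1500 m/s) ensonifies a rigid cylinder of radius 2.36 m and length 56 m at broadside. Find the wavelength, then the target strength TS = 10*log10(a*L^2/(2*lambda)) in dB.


Step 1: lambda = c/f = 1500/32600 = 0.04601 m
Step 2: TS = 10*log10(a*L^2/(2*lambda)) = 10*log10(2.36*56^2/(2*0.04601)) = 49.05

49.05 dB


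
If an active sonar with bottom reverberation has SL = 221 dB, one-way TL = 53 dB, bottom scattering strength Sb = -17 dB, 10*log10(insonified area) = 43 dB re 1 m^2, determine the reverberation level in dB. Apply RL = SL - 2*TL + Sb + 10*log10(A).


141 dB


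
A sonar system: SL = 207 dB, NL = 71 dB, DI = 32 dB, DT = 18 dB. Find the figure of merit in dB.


FOM = SL - NL + DI - DT = 207 - 71 + 32 - 18 = 150

150 dB


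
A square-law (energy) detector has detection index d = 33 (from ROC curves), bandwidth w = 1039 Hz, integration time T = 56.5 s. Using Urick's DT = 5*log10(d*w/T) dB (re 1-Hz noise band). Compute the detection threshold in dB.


13.92 dB


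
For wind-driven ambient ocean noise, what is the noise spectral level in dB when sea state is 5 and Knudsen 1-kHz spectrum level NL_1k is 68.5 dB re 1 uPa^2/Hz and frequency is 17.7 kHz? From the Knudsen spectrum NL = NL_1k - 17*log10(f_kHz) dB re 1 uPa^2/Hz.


NL = NL_1k - 17*log10(f_kHz) = 68.5 - 17*log10(17.7) = 68.5 - (21.22) = 47.28

47.28 dB


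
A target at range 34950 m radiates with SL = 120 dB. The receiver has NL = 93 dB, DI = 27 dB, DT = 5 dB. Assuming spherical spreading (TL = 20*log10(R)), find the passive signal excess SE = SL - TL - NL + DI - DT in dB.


Step 1: TL = 20*log10(34950) = 90.87 dB
Step 2: SE = 120 - 90.87 - 93 + 27 - 5 = -41.87

-41.87 dB


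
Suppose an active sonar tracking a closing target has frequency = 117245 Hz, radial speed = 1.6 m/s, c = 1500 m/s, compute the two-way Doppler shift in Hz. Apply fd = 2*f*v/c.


fd = 2*f*v/c = 2 * 117245 * 1.6 / 1500 = 250.12

250.12 Hz


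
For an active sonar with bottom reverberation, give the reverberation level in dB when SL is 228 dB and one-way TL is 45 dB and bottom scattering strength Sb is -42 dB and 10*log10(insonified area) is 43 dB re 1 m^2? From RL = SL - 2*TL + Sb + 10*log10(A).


RL = SL - 2*TL + Sb + 10*log10(A) = 228 - 2*45 + (-42) + 43 = 139

139 dB


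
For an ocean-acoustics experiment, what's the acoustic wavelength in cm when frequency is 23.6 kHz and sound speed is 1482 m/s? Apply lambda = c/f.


lambda = c/f = 1482 / 23600 = 0.0628 m = 6.28 cm

6.28 cm


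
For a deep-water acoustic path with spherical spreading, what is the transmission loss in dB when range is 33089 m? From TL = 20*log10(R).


TL = 20*log10(33089) = 90.39

90.39 dB


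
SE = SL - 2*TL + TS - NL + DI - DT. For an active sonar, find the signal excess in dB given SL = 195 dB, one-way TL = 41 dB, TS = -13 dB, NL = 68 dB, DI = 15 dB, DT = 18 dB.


SE = SL - 2*TL + TS - NL + DI - DT = 195 - 2*41 + (-13) - 68 + 15 - 18 = 29

29 dB


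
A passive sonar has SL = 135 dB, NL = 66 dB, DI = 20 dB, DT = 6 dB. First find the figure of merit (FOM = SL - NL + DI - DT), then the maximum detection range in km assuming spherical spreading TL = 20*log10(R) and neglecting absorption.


Step 1: FOM = SL - NL + DI - DT = 135 - 66 + 20 - 6 = 83 dB
Step 2: at max range FOM = TL = 20*log10(R), so R = 10^(83/20) = 14125.38 m = 14.13 km

14.13 km


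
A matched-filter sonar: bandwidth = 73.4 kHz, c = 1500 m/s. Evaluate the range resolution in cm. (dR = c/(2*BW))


1.02 cm


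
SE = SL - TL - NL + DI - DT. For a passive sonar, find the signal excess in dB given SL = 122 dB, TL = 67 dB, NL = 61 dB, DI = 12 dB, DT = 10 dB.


-4 dB


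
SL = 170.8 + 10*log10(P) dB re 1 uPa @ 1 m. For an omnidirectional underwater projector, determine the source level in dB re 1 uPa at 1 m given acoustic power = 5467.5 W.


SL = 170.8 + 10*log10(5467.5) = 170.8 + 37.38 = 208.18

208.18 dB
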